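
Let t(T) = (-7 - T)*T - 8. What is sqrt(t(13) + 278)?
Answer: sqrt(10) ≈ 3.1623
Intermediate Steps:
t(T) = -8 + T*(-7 - T) (t(T) = T*(-7 - T) - 8 = -8 + T*(-7 - T))
sqrt(t(13) + 278) = sqrt((-8 - 1*13**2 - 7*13) + 278) = sqrt((-8 - 1*169 - 91) + 278) = sqrt((-8 - 169 - 91) + 278) = sqrt(-268 + 278) = sqrt(10)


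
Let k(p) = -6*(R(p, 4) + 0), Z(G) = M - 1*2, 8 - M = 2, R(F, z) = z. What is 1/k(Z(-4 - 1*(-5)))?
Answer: -1/24 ≈ -0.041667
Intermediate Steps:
M = 6 (M = 8 - 1*2 = 8 - 2 = 6)
Z(G) = 4 (Z(G) = 6 - 1*2 = 6 - 2 = 4)
k(p) = -24 (k(p) = -6*(4 + 0) = -6*4 = -24)
1/k(Z(-4 - 1*(-5))) = 1/(-24) = -1/24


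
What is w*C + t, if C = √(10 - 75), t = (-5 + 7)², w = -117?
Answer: 4 - 117*I*√65 ≈ 4.0 - 943.28*I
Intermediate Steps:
t = 4 (t = 2² = 4)
C = I*√65 (C = √(-65) = I*√65 ≈ 8.0623*I)
w*C + t = -117*I*√65 + 4 = 4 - 117*I*√65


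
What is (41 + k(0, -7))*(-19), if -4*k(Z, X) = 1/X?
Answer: -21831/28 ≈ -779.68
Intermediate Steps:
k(Z, X) = -1/(4*X)
(41 + k(0, -7))*(-19) = (41 - 1/4/(-7))*(-19) = (41 - 1/4*(-1/7))*(-19) = (41 + 1/28)*(-19) = (1149/28)*(-19) = -21831/28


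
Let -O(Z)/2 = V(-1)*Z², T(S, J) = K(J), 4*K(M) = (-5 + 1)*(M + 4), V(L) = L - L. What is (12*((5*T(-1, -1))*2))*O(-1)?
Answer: 0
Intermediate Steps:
V(L) = 0
K(M) = -4 - M (K(M) = ((-5 + 1)*(M + 4))/4 = (-4*(4 + M))/4 = (-16 - 4*M)/4 = -4 - M)
T(S, J) = -4 - J
O(Z) = 0 (O(Z) = -0*Z² = -2*0 = 0)
(12*((5*T(-1, -1))*2))*O(-1) = (12*((5*(-4 - 1*(-1)))*2))*0 = (12*((5*(-4 + 1))*2))*0 = (12*((5*(-3))*2))*0 = (12*(-15*2))*0 = (12*(-30))*0 = -360*0 = 0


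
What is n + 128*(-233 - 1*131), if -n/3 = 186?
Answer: -47150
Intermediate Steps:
n = -558 (n = -3*186 = -558)
n + 128*(-233 - 1*131) = -558 + 128*(-233 - 1*131) = -558 + 128*(-233 - 131) = -558 + 128*(-364) = -558 - 46592 = -47150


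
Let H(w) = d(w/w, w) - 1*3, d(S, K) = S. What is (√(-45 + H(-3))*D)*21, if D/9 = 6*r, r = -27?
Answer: -30618*I*√47 ≈ -2.0991e+5*I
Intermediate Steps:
D = -1458 (D = 9*(6*(-27)) = 9*(-162) = -1458)
H(w) = -2 (H(w) = w/w - 1*3 = 1 - 3 = -2)
(√(-45 + H(-3))*D)*21 = (√(-45 - 2)*(-1458))*21 = (√(-47)*(-1458))*21 = ((I*√47)*(-1458))*21 = -1458*I*√47*21 = -30618*I*√47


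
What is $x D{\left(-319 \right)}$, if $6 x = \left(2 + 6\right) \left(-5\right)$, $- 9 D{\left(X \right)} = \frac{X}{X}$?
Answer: $\frac{20}{27} \approx 0.74074$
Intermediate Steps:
$D{\left(X \right)} = - \frac{1}{9}$ ($D{\left(X \right)} = - \frac{X \frac{1}{X}}{9} = \left(- \frac{1}{9}\right) 1 = - \frac{1}{9}$)
$x = - \frac{20}{3}$ ($x = \frac{\left(2 + 6\right) \left(-5\right)}{6} = \frac{8 \left(-5\right)}{6} = \frac{1}{6} \left(-40\right) = - \frac{20}{3} \approx -6.6667$)
$x D{\left(-319 \right)} = \left(- \frac{20}{3}\right) \left(- \frac{1}{9}\right) = \frac{20}{27}$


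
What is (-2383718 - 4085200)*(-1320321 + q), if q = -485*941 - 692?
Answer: 11497841915364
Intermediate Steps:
q = -457077 (q = -456385 - 692 = -457077)
(-2383718 - 4085200)*(-1320321 + q) = (-2383718 - 4085200)*(-1320321 - 457077) = -6468918*(-1777398) = 11497841915364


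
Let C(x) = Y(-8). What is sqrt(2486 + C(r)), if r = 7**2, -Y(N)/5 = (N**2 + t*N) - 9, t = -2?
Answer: sqrt(2131) ≈ 46.163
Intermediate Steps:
Y(N) = 45 - 5*N**2 + 10*N (Y(N) = -5*((N**2 - 2*N) - 9) = -5*(-9 + N**2 - 2*N) = 45 - 5*N**2 + 10*N)
r = 49
C(x) = -355 (C(x) = 45 - 5*(-8)**2 + 10*(-8) = 45 - 5*64 - 80 = 45 - 320 - 80 = -355)
sqrt(2486 + C(r)) = sqrt(2486 - 355) = sqrt(2131)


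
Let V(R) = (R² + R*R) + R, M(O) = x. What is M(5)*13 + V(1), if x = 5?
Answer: 68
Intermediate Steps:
M(O) = 5
V(R) = R + 2*R² (V(R) = (R² + R²) + R = 2*R² + R = R + 2*R²)
M(5)*13 + V(1) = 5*13 + 1*(1 + 2*1) = 65 + 1*(1 + 2) = 65 + 1*3 = 65 + 3 = 68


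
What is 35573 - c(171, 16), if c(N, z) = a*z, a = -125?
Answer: 37573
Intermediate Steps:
c(N, z) = -125*z
35573 - c(171, 16) = 35573 - (-125)*16 = 35573 - 1*(-2000) = 35573 + 2000 = 37573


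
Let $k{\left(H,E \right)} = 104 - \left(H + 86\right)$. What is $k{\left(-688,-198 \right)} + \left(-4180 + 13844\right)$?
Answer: $10370$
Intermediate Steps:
$k{\left(H,E \right)} = 18 - H$ ($k{\left(H,E \right)} = 104 - \left(86 + H\right) = 18 - H$)
$k{\left(-688,-198 \right)} + \left(-4180 + 13844\right) = \left(18 - -688\right) + \left(-4180 + 13844\right) = \left(18 + 688\right) + 9664 = 706 + 9664 = 10370$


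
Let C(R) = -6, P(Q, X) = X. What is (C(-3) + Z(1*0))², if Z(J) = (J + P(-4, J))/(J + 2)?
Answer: 36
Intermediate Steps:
Z(J) = 2*J/(2 + J) (Z(J) = (J + J)/(J + 2) = (2*J)/(2 + J) = 2*J/(2 + J))
(C(-3) + Z(1*0))² = (-6 + 2*(1*0)/(2 + 1*0))² = (-6 + 2*0/(2 + 0))² = (-6 + 2*0/2)² = (-6 + 2*0*(½))² = (-6 + 0)² = (-6)² = 36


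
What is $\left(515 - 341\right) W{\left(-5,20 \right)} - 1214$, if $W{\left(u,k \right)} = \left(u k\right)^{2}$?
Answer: $1738786$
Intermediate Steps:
$W{\left(u,k \right)} = k^{2} u^{2}$ ($W{\left(u,k \right)} = \left(k u\right)^{2} = k^{2} u^{2}$)
$\left(515 - 341\right) W{\left(-5,20 \right)} - 1214 = \left(515 - 341\right) 20^{2} \left(-5\right)^{2} - 1214 = \left(515 - 341\right) 400 \cdot 25 - 1214 = 174 \cdot 10000 - 1214 = 1740000 - 1214 = 1738786$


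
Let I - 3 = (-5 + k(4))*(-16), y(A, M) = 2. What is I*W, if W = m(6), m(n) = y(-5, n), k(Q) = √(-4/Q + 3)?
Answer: 166 - 32*√2 ≈ 120.75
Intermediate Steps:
k(Q) = √(3 - 4/Q)
m(n) = 2
I = 83 - 16*√2 (I = 3 + (-5 + √(3 - 4/4))*(-16) = 3 + (-5 + √(3 - 4*¼))*(-16) = 3 + (-5 + √(3 - 1))*(-16) = 3 + (-5 + √2)*(-16) = 3 + (80 - 16*√2) = 83 - 16*√2 ≈ 60.373)
W = 2
I*W = (83 - 16*√2)*2 = 166 - 32*√2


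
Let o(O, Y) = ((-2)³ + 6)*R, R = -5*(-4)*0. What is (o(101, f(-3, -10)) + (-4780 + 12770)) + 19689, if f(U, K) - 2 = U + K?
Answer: 27679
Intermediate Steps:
R = 0 (R = 20*0 = 0)
f(U, K) = 2 + K + U (f(U, K) = 2 + (U + K) = 2 + (K + U) = 2 + K + U)
o(O, Y) = 0 (o(O, Y) = ((-2)³ + 6)*0 = (-8 + 6)*0 = -2*0 = 0)
(o(101, f(-3, -10)) + (-4780 + 12770)) + 19689 = (0 + (-4780 + 12770)) + 19689 = (0 + 7990) + 19689 = 7990 + 19689 = 27679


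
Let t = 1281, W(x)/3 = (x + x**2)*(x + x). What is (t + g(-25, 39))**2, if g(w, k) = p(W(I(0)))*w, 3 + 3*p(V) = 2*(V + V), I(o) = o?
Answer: 1705636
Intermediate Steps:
W(x) = 6*x*(x + x**2) (W(x) = 3*((x + x**2)*(x + x)) = 3*((x + x**2)*(2*x)) = 3*(2*x*(x + x**2)) = 6*x*(x + x**2))
p(V) = -1 + 4*V/3 (p(V) = -1 + (2*(V + V))/3 = -1 + (2*(2*V))/3 = -1 + (4*V)/3 = -1 + 4*V/3)
g(w, k) = -w (g(w, k) = (-1 + 4*(6*0**2*(1 + 0))/3)*w = (-1 + 4*(6*0*1)/3)*w = (-1 + (4/3)*0)*w = (-1 + 0)*w = -w)
(t + g(-25, 39))**2 = (1281 - 1*(-25))**2 = (1281 + 25)**2 = 1306**2 = 1705636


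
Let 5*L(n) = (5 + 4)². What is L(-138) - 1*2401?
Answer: -11924/5 ≈ -2384.8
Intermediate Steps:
L(n) = 81/5 (L(n) = (5 + 4)²/5 = (⅕)*9² = (⅕)*81 = 81/5)
L(-138) - 1*2401 = 81/5 - 1*2401 = 81/5 - 2401 = -11924/5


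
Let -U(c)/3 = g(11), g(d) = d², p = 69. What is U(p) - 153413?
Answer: -153776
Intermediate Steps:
U(c) = -363 (U(c) = -3*11² = -3*121 = -363)
U(p) - 153413 = -363 - 153413 = -153776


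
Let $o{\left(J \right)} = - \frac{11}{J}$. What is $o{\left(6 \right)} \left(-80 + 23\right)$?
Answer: $\frac{209}{2} \approx 104.5$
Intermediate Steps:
$o{\left(6 \right)} \left(-80 + 23\right) = - \frac{11}{6} \left(-80 + 23\right) = \left(-11\right) \frac{1}{6} \left(-57\right) = \left(- \frac{11}{6}\right) \left(-57\right) = \frac{209}{2}$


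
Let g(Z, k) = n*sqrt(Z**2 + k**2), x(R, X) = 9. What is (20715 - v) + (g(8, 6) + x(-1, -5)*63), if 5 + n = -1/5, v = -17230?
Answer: 38460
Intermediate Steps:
n = -26/5 (n = -5 - 1/5 = -26/5 ≈ -5.2000)
g(Z, k) = -26*sqrt(Z**2 + k**2)/5
(20715 - v) + (g(8, 6) + x(-1, -5)*63) = (20715 - 1*(-17230)) + (-26*sqrt(8**2 + 6**2)/5 + 9*63) = (20715 + 17230) + (-26*sqrt(64 + 36)/5 + 567) = 37945 + (-26*sqrt(100)/5 + 567) = 37945 + (-26/5*10 + 567) = 37945 + (-52 + 567) = 37945 + 515 = 38460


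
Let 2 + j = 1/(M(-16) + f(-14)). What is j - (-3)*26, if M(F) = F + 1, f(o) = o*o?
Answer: 13757/181 ≈ 76.005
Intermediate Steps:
f(o) = o²
M(F) = 1 + F
j = -361/181 (j = -2 + 1/((1 - 16) + (-14)²) = -2 + 1/(-15 + 196) = -2 + 1/181 = -361/181 ≈ -1.9945)
j - (-3)*26 = -361/181 - (-3)*26 = -361/181 - 1*(-78) = -361/181 + 78 = 13757/181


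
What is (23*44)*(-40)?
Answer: -40480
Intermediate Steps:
(23*44)*(-40) = 1012*(-40) = -40480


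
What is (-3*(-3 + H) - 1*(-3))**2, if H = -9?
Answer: 1521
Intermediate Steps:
(-3*(-3 + H) - 1*(-3))**2 = (-3*(-3 - 9) - 1*(-3))**2 = (-3*(-12) + 3)**2 = (36 + 3)**2 = 39**2 = 1521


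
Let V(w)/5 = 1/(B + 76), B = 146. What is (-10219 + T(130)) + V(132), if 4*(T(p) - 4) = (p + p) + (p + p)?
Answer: -2238865/222 ≈ -10085.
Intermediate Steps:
V(w) = 5/222 (V(w) = 5/(146 + 76) = 5/222)
T(p) = 4 + p (T(p) = 4 + ((p + p) + (p + p))/4 = 4 + (2*p + 2*p)/4 = 4 + (4*p)/4 = 4 + p)
(-10219 + T(130)) + V(132) = (-10219 + (4 + 130)) + 5/222 = (-10219 + 134) + 5/222 = -10085 + 5/222 = -2238865/222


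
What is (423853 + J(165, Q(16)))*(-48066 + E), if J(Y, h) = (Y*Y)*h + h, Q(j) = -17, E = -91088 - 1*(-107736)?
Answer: 1224956402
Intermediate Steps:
E = 16648 (E = -91088 + 107736 = 16648)
J(Y, h) = h + h*Y**2 (J(Y, h) = Y**2*h + h = h*Y**2 + h = h + h*Y**2)
(423853 + J(165, Q(16)))*(-48066 + E) = (423853 - 17*(1 + 165**2))*(-48066 + 16648) = (423853 - 17*(1 + 27225))*(-31418) = (423853 - 17*27226)*(-31418) = (423853 - 462842)*(-31418) = -38989*(-31418) = 1224956402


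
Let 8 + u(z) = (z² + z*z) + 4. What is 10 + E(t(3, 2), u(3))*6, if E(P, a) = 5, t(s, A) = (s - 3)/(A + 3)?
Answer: 40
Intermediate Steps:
u(z) = -4 + 2*z² (u(z) = -8 + ((z² + z*z) + 4) = -8 + ((z² + z²) + 4) = -8 + (2*z² + 4) = -8 + (4 + 2*z²) = -4 + 2*z²)
t(s, A) = (-3 + s)/(3 + A)
10 + E(t(3, 2), u(3))*6 = 10 + 5*6 = 10 + 30 = 40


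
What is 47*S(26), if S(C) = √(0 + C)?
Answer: 47*√26 ≈ 239.65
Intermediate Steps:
S(C) = √C
47*S(26) = 47*√26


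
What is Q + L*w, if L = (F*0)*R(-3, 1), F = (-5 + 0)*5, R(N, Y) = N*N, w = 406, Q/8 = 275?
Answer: 2200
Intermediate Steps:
Q = 2200 (Q = 8*275 = 2200)
R(N, Y) = N²
F = -25 (F = -5*5 = -25)
L = 0 (L = -25*0*(-3)² = 0*9 = 0)
Q + L*w = 2200 + 0*406 = 2200 + 0 = 2200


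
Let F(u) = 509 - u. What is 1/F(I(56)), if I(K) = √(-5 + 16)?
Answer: 509/259070 + √11/259070 ≈ 0.0019775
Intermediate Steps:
I(K) = √11
1/F(I(56)) = 1/(509 - √11)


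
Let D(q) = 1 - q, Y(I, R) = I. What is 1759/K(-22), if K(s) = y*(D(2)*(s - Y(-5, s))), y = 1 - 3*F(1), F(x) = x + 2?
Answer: -1759/136 ≈ -12.934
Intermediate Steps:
F(x) = 2 + x
y = -8 (y = 1 - 3*(2 + 1) = 1 - 3*3 = 1 - 9 = -8)
K(s) = 40 + 8*s (K(s) = -8*(1 - 1*2)*(s - 1*(-5)) = -8*(1 - 2)*(s + 5) = -(-8)*(5 + s) = -8*(-5 - s) = 40 + 8*s)
1759/K(-22) = 1759/(40 + 8*(-22)) = 1759/(40 - 176) = 1759/(-136) = 1759*(-1/136) = -1759/136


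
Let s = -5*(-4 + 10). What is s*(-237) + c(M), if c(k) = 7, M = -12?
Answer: 7117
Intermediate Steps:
s = -30 (s = -5*6 = -30)
s*(-237) + c(M) = -30*(-237) + 7 = 7110 + 7 = 7117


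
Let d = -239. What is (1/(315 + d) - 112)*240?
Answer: -510660/19 ≈ -26877.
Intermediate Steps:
(1/(315 + d) - 112)*240 = (1/(315 - 239) - 112)*240 = (1/76 - 112)*240 = -8511/76*240 = -510660/19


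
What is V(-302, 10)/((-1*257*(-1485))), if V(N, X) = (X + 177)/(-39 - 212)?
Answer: -17/8708445 ≈ -1.9521e-6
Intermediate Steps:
V(N, X) = -177/251 - X/251 (V(N, X) = (177 + X)/(-251) = (177 + X)*(-1/251) = -177/251 - X/251)
V(-302, 10)/((-1*257*(-1485))) = (-177/251 - 1/251*10)/((-1*257*(-1485))) = (-177/251 - 10/251)/((-257*(-1485))) = -187/251/381645 = -187/251*1/381645 = -17/8708445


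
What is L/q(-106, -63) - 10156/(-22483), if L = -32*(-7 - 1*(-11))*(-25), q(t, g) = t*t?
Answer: 46514604/63154747 ≈ 0.73652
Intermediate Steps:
q(t, g) = t²
L = 3200 (L = -32*(-7 + 11)*(-25) = -32*4*(-25) = -128*(-25) = 3200)
L/q(-106, -63) - 10156/(-22483) = 3200/((-106)²) - 10156/(-22483) = 3200/11236 - 10156*(-1/22483) = 3200*(1/11236) + 10156/22483 = 800/2809 + 10156/22483 = 46514604/63154747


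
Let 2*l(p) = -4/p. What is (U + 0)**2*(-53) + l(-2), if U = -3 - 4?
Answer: -2596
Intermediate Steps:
l(p) = -2/p (l(p) = (-4/p)/2 = -2/p)
U = -7
(U + 0)**2*(-53) + l(-2) = (-7 + 0)**2*(-53) - 2/(-2) = (-7)**2*(-53) - 2*(-1/2) = 49*(-53) + 1 = -2597 + 1 = -2596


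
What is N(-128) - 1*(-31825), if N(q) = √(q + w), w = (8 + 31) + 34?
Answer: 31825 + I*√55 ≈ 31825.0 + 7.4162*I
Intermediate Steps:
w = 73 (w = 39 + 34 = 73)
N(q) = √(73 + q) (N(q) = √(q + 73) = √(73 + q))
N(-128) - 1*(-31825) = √(73 - 128) - 1*(-31825) = √(-55) + 31825 = I*√55 + 31825 = 31825 + I*√55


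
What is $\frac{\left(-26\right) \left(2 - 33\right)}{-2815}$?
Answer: $- \frac{806}{2815} \approx -0.28632$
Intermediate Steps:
$\frac{\left(-26\right) \left(2 - 33\right)}{-2815} = \left(-26\right) \left(-31\right) \left(- \frac{1}{2815}\right) = 806 \left(- \frac{1}{2815}\right) = - \frac{806}{2815}$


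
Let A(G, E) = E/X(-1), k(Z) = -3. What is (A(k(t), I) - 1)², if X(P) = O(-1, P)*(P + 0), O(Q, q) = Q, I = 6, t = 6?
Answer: 25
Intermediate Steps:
X(P) = -P (X(P) = -(P + 0) = -P)
A(G, E) = E (A(G, E) = E/((-1*(-1))) = E/1 = E*1 = E)
(A(k(t), I) - 1)² = (6 - 1)² = 5² = 25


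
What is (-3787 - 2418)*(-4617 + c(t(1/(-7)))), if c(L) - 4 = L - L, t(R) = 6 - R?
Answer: 28623665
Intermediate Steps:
c(L) = 4 (c(L) = 4 + (L - L) = 4 + 0 = 4)
(-3787 - 2418)*(-4617 + c(t(1/(-7)))) = (-3787 - 2418)*(-4617 + 4) = -6205*(-4613) = 28623665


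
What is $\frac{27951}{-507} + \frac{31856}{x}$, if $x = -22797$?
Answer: $- \frac{217783313}{3852693} \approx -56.528$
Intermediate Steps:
$\frac{27951}{-507} + \frac{31856}{x} = \frac{27951}{-507} + \frac{31856}{-22797} = 27951 \left(- \frac{1}{507}\right) + 31856 \left(- \frac{1}{22797}\right) = - \frac{9317}{169} - \frac{31856}{22797} = - \frac{217783313}{3852693}$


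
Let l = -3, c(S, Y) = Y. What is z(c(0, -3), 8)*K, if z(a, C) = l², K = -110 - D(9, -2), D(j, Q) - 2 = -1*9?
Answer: -927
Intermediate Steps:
D(j, Q) = -7 (D(j, Q) = 2 - 1*9 = 2 - 9 = -7)
K = -103 (K = -110 - 1*(-7) = -110 + 7 = -103)
z(a, C) = 9 (z(a, C) = (-3)² = 9)
z(c(0, -3), 8)*K = 9*(-103) = -927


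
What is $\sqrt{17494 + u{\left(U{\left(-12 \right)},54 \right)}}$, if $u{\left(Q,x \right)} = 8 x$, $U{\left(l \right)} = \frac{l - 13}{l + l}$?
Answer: $\sqrt{17926} \approx 133.89$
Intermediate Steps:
$U{\left(l \right)} = \frac{-13 + l}{2 l}$
$\sqrt{17494 + u{\left(U{\left(-12 \right)},54 \right)}} = \sqrt{17494 + 8 \cdot 54} = \sqrt{17494 + 432} = \sqrt{17926}$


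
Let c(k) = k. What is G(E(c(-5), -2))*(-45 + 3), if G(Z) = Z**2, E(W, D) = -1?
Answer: -42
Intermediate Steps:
G(E(c(-5), -2))*(-45 + 3) = (-1)**2*(-45 + 3) = 1*(-42) = -42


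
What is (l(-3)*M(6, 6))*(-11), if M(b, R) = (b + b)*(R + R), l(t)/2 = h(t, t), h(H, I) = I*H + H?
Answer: -19008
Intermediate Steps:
h(H, I) = H + H*I (h(H, I) = H*I + H = H + H*I)
l(t) = 2*t*(1 + t) (l(t) = 2*(t*(1 + t)) = 2*t*(1 + t))
M(b, R) = 4*R*b (M(b, R) = (2*b)*(2*R) = 4*R*b)
(l(-3)*M(6, 6))*(-11) = ((2*(-3)*(1 - 3))*(4*6*6))*(-11) = ((2*(-3)*(-2))*144)*(-11) = (12*144)*(-11) = 1728*(-11) = -19008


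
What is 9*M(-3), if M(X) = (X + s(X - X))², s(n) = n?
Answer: 81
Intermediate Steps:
M(X) = X² (M(X) = (X + (X - X))² = (X + 0)² = X²)
9*M(-3) = 9*(-3)² = 9*9 = 81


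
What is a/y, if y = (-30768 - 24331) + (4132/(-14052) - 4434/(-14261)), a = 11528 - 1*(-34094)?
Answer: -1142805848223/1380199030189 ≈ -0.82800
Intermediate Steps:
a = 45622 (a = 11528 + 34094 = 45622)
y = -2760398060378/50098893 (y = -55099 + (4132*(-1/14052) - 4434*(-1/14261)) = -55099 + (-1033/3513 + 4434/14261) = -55099 + 845029/50098893 = -2760398060378/50098893 ≈ -55099.)
a/y = 45622/(-2760398060378/50098893) = 45622*(-50098893/2760398060378) = -1142805848223/1380199030189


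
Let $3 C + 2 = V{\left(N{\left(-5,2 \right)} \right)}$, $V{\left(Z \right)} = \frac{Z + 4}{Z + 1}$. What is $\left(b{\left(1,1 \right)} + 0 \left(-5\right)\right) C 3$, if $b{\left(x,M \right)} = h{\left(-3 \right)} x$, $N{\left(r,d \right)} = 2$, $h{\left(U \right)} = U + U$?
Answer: $0$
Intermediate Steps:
$h{\left(U \right)} = 2 U$
$b{\left(x,M \right)} = - 6 x$ ($b{\left(x,M \right)} = 2 \left(-3\right) x = - 6 x$)
$V{\left(Z \right)} = \frac{4 + Z}{1 + Z}$
$C = 0$ ($C = - \frac{2}{3} + \frac{\frac{1}{1 + 2} \left(4 + 2\right)}{3} = - \frac{2}{3} + \frac{\frac{1}{3} \cdot 6}{3} = - \frac{2}{3} + \frac{1}{3} \cdot 2 = - \frac{2}{3} + \frac{2}{3} = 0$)
$\left(b{\left(1,1 \right)} + 0 \left(-5\right)\right) C 3 = \left(\left(-6\right) 1 + 0 \left(-5\right)\right) 0 \cdot 3 = \left(-6 + 0\right) 0 \cdot 3 = \left(-6\right) 0 \cdot 3 = 0 \cdot 3 = 0$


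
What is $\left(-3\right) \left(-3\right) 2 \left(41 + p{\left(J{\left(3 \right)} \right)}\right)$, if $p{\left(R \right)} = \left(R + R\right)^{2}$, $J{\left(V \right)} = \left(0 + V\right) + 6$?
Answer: $6570$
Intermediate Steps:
$J{\left(V \right)} = 6 + V$ ($J{\left(V \right)} = V + 6 = 6 + V$)
$p{\left(R \right)} = 4 R^{2}$ ($p{\left(R \right)} = \left(2 R\right)^{2} = 4 R^{2}$)
$\left(-3\right) \left(-3\right) 2 \left(41 + p{\left(J{\left(3 \right)} \right)}\right) = \left(-3\right) \left(-3\right) 2 \left(41 + 4 \left(6 + 3\right)^{2}\right) = 9 \cdot 2 \left(41 + 4 \cdot 9^{2}\right) = 18 \left(41 + 4 \cdot 81\right) = 18 \left(41 + 324\right) = 18 \cdot 365 = 6570$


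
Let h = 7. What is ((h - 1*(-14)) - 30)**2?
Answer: 81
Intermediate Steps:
((h - 1*(-14)) - 30)**2 = ((7 - 1*(-14)) - 30)**2 = ((7 + 14) - 30)**2 = (21 - 30)**2 = (-9)**2 = 81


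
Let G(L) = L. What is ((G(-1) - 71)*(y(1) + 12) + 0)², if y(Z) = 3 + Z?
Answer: 1327104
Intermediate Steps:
((G(-1) - 71)*(y(1) + 12) + 0)² = ((-1 - 71)*((3 + 1) + 12) + 0)² = (-72*(4 + 12) + 0)² = (-72*16 + 0)² = (-1152 + 0)² = (-1152)² = 1327104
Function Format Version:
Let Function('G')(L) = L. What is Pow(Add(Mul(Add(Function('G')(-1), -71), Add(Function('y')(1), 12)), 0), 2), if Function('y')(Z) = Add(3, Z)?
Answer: 1327104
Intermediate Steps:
Pow(Add(Mul(Add(Function('G')(-1), -71), Add(Function('y')(1), 12)), 0), 2) = Pow(Add(Mul(Add(-1, -71), Add(Add(3, 1), 12)), 0), 2) = Pow(Add(Mul(-72, Add(4, 12)), 0), 2) = Pow(Add(Mul(-72, 16), 0), 2) = Pow(Add(-1152, 0), 2) = Pow(-1152, 2) = 1327104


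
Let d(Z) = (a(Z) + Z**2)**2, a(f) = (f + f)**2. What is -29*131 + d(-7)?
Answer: 56226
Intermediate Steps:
a(f) = 4*f**2 (a(f) = (2*f)**2 = 4*f**2)
d(Z) = 25*Z**4 (d(Z) = (4*Z**2 + Z**2)**2 = (5*Z**2)**2 = 25*Z**4)
-29*131 + d(-7) = -29*131 + 25*(-7)**4 = -3799 + 25*2401 = -3799 + 60025 = 56226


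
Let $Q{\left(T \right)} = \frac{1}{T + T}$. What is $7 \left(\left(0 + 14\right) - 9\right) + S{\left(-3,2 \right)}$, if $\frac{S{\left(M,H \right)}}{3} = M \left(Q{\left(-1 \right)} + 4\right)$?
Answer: $\frac{7}{2} \approx 3.5$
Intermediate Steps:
$Q{\left(T \right)} = \frac{1}{2 T}$
$S{\left(M,H \right)} = \frac{21 M}{2}$ ($S{\left(M,H \right)} = 3 M \left(\frac{1}{2 \left(-1\right)} + 4\right) = 3 M \left(\frac{1}{2} \left(-1\right) + 4\right) = 3 M \left(- \frac{1}{2} + 4\right) = 3 M \frac{7}{2} = 3 \frac{7 M}{2} = \frac{21 M}{2}$)
$7 \left(\left(0 + 14\right) - 9\right) + S{\left(-3,2 \right)} = 7 \left(\left(0 + 14\right) - 9\right) + \frac{21}{2} \left(-3\right) = 7 \left(14 - 9\right) - \frac{63}{2} = 7 \cdot 5 - \frac{63}{2} = 35 - \frac{63}{2} = \frac{7}{2}$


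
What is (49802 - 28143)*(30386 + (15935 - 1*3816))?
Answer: 920615795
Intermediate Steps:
(49802 - 28143)*(30386 + (15935 - 1*3816)) = 21659*(30386 + (15935 - 3816)) = 21659*(30386 + 12119) = 21659*42505 = 920615795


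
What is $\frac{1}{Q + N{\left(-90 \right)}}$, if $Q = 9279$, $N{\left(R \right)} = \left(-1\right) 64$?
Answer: $\frac{1}{9215} \approx 0.00010852$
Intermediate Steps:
$N{\left(R \right)} = -64$
$\frac{1}{Q + N{\left(-90 \right)}} = \frac{1}{9279 - 64} = \frac{1}{9215}$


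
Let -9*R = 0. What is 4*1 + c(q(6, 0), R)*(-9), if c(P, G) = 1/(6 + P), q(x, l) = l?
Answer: 5/2 ≈ 2.5000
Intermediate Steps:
R = 0 (R = -⅑*0 = 0)
4*1 + c(q(6, 0), R)*(-9) = 4*1 - 9/(6 + 0) = 4 - 9/6 = 4 + (⅙)*(-9) = 4 - 3/2 = 5/2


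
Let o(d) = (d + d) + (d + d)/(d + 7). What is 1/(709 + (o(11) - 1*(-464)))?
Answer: 9/10766 ≈ 0.00083597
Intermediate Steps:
o(d) = 2*d + 2*d/(7 + d) (o(d) = 2*d + (2*d)/(7 + d) = 2*d + 2*d/(7 + d))
1/(709 + (o(11) - 1*(-464))) = 1/(709 + (2*11*(8 + 11)/(7 + 11) - 1*(-464))) = 1/(709 + (2*11*19/18 + 464)) = 1/(709 + (2*11*(1/18)*19 + 464)) = 1/(709 + (209/9 + 464)) = 1/(709 + 4385/9) = 1/(10766/9) = 9/10766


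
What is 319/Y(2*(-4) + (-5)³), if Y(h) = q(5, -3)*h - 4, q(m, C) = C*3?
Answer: 319/1193 ≈ 0.26739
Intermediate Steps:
q(m, C) = 3*C
Y(h) = -4 - 9*h (Y(h) = (3*(-3))*h - 4 = -9*h - 4 = -4 - 9*h)
319/Y(2*(-4) + (-5)³) = 319/(-4 - 9*(2*(-4) + (-5)³)) = 319/(-4 - 9*(-8 - 125)) = 319/(-4 - 9*(-133)) = 319/(-4 + 1197) = 319/1193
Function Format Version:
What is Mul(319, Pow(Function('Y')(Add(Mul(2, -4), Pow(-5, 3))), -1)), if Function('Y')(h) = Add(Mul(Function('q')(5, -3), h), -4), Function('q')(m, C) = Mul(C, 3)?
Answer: Rational(319, 1193) ≈ 0.26739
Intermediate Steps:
Function('q')(m, C) = Mul(3, C)
Function('Y')(h) = Add(-4, Mul(-9, h)) (Function('Y')(h) = Add(Mul(Mul(3, -3), h), -4) = Add(Mul(-9, h), -4) = Add(-4, Mul(-9, h)))
Mul(319, Pow(Function('Y')(Add(Mul(2, -4), Pow(-5, 3))), -1)) = Mul(319, Pow(Add(-4, Mul(-9, Add(Mul(2, -4), Pow(-5, 3)))), -1)) = Mul(319, Pow(Add(-4, Mul(-9, Add(-8, -125))), -1)) = Mul(319, Pow(Add(-4, Mul(-9, -133)), -1)) = Mul(319, Pow(Add(-4, 1197), -1)) = Mul(319, Pow(1193, -1)) = Mul(319, Rational(1, 1193)) = Rational(319, 1193)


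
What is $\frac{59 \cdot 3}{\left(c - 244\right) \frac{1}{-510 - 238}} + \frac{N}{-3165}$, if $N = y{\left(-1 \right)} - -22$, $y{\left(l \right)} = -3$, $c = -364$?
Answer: $\frac{104755447}{481080} \approx 217.75$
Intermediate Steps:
$N = 19$ ($N = -3 - -22 = -3 + 22 = 19$)
$\frac{59 \cdot 3}{\left(c - 244\right) \frac{1}{-510 - 238}} + \frac{N}{-3165} = \frac{59 \cdot 3}{\left(-364 - 244\right) \frac{1}{-510 - 238}} + \frac{19}{-3165} = \frac{177}{\left(-608\right) \frac{1}{-748}} + 19 \left(- \frac{1}{3165}\right) = \frac{177}{\left(-608\right) \left(- \frac{1}{748}\right)} - \frac{19}{3165} = \frac{177}{\frac{152}{187}} - \frac{19}{3165} = 177 \cdot \frac{187}{152} - \frac{19}{3165} = \frac{33099}{152} - \frac{19}{3165} = \frac{104755447}{481080}$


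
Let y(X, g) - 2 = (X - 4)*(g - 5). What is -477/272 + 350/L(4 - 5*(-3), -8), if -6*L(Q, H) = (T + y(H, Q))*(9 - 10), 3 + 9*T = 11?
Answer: -2924811/202096 ≈ -14.472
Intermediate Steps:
y(X, g) = 2 + (-5 + g)*(-4 + X) (y(X, g) = 2 + (X - 4)*(g - 5) = 2 + (-4 + X)*(-5 + g) = 2 + (-5 + g)*(-4 + X))
T = 8/9 (T = -1/3 + (1/9)*11 = -1/3 + 11/9 = 8/9 ≈ 0.88889)
L(Q, H) = 103/27 - 5*H/6 - 2*Q/3 + H*Q/6 (L(Q, H) = -(8/9 + (22 - 5*H - 4*Q + H*Q))*(9 - 10)/6 = -(206/9 - 5*H - 4*Q + H*Q)*(-1)/6 = -(-206/9 + 4*Q + 5*H - H*Q)/6 = 103/27 - 5*H/6 - 2*Q/3 + H*Q/6)
-477/272 + 350/L(4 - 5*(-3), -8) = -477/272 + 350/(103/27 - 5/6*(-8) - 2*(4 - 5*(-3))/3 + (1/6)*(-8)*(4 - 5*(-3))) = -477*1/272 + 350/(103/27 + 20/3 - 2*(4 + 15)/3 + (1/6)*(-8)*(4 + 15)) = -477/272 + 350/(103/27 + 20/3 - 2/3*19 + (1/6)*(-8)*19) = -477/272 + 350/(103/27 + 20/3 - 38/3 - 76/3) = -477/272 + 350/(-743/27) = -477/272 + 350*(-27/743) = -477/272 - 9450/743 = -2924811/202096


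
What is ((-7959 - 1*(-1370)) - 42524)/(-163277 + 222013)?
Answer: -49113/58736 ≈ -0.83617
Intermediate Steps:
((-7959 - 1*(-1370)) - 42524)/(-163277 + 222013) = ((-7959 + 1370) - 42524)/58736 = (-6589 - 42524)*(1/58736) = -49113*1/58736 = -49113/58736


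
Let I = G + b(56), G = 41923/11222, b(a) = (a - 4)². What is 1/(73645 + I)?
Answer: 11222/856830401 ≈ 1.3097e-5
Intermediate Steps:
b(a) = (-4 + a)²
G = 41923/11222 (G = 41923*(1/11222) = 41923/11222 ≈ 3.7358)
I = 30386211/11222 (I = 41923/11222 + (-4 + 56)² = 41923/11222 + 52² = 41923/11222 + 2704 = 30386211/11222 ≈ 2707.7)
1/(73645 + I) = 1/(73645 + 30386211/11222) = 1/(856830401/11222) = 11222/856830401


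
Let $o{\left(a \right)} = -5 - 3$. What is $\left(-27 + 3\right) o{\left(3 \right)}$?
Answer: $192$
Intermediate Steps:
$o{\left(a \right)} = -8$
$\left(-27 + 3\right) o{\left(3 \right)} = \left(-27 + 3\right) \left(-8\right) = \left(-24\right) \left(-8\right) = 192$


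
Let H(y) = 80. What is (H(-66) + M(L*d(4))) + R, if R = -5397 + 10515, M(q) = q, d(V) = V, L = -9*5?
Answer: 5018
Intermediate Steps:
L = -45
R = 5118
(H(-66) + M(L*d(4))) + R = (80 - 45*4) + 5118 = (80 - 180) + 5118 = -100 + 5118 = 5018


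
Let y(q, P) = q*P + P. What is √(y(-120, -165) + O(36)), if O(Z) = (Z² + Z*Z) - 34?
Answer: √22193 ≈ 148.97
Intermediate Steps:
y(q, P) = P + P*q (y(q, P) = P*q + P = P + P*q)
O(Z) = -34 + 2*Z² (O(Z) = (Z² + Z²) - 34 = 2*Z² - 34 = -34 + 2*Z²)
√(y(-120, -165) + O(36)) = √(-165*(1 - 120) + (-34 + 2*36²)) = √(-165*(-119) + (-34 + 2*1296)) = √(19635 + (-34 + 2592)) = √(19635 + 2558) = √22193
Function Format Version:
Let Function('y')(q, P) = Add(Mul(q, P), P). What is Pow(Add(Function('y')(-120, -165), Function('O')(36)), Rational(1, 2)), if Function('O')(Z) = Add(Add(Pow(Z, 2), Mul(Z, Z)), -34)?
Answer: Pow(22193, Rational(1, 2)) ≈ 148.97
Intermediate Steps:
Function('y')(q, P) = Add(P, Mul(P, q)) (Function('y')(q, P) = Add(Mul(P, q), P) = Add(P, Mul(P, q)))
Function('O')(Z) = Add(-34, Mul(2, Pow(Z, 2))) (Function('O')(Z) = Add(Add(Pow(Z, 2), Pow(Z, 2)), -34) = Add(Mul(2, Pow(Z, 2)), -34) = Add(-34, Mul(2, Pow(Z, 2))))
Pow(Add(Function('y')(-120, -165), Function('O')(36)), Rational(1, 2)) = Pow(Add(Mul(-165, Add(1, -120)), Add(-34, Mul(2, Pow(36, 2)))), Rational(1, 2)) = Pow(Add(Mul(-165, -119), Add(-34, Mul(2, 1296))), Rational(1, 2)) = Pow(Add(19635, Add(-34, 2592)), Rational(1, 2)) = Pow(Add(19635, 2558), Rational(1, 2)) = Pow(22193, Rational(1, 2))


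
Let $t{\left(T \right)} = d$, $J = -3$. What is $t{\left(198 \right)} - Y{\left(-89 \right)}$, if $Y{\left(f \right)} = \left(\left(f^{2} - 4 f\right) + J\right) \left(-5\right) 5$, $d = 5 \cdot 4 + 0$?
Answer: $206870$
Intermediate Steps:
$d = 20$ ($d = 20 + 0 = 20$)
$t{\left(T \right)} = 20$
$Y{\left(f \right)} = 75 - 25 f^{2} + 100 f$ ($Y{\left(f \right)} = \left(\left(f^{2} - 4 f\right) - 3\right) \left(-5\right) 5 = \left(-3 + f^{2} - 4 f\right) \left(-5\right) 5 = \left(15 - 5 f^{2} + 20 f\right) 5 = 75 - 25 f^{2} + 100 f$)
$t{\left(198 \right)} - Y{\left(-89 \right)} = 20 - \left(75 - 25 \left(-89\right)^{2} + 100 \left(-89\right)\right) = 20 - \left(75 - 198025 - 8900\right) = 20 - -206850 = 20 + 206850 = 206870$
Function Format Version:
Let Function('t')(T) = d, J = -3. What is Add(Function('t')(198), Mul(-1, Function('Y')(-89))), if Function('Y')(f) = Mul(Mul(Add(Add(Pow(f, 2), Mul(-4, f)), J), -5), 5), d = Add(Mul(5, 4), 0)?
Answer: 206870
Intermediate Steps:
d = 20 (d = Add(20, 0) = 20)
Function('t')(T) = 20
Function('Y')(f) = Add(75, Mul(-25, Pow(f, 2)), Mul(100, f)) (Function('Y')(f) = Mul(Mul(Add(Add(Pow(f, 2), Mul(-4, f)), -3), -5), 5) = Mul(Mul(Add(-3, Pow(f, 2), Mul(-4, f)), -5), 5) = Mul(Add(15, Mul(-5, Pow(f, 2)), Mul(20, f)), 5) = Add(75, Mul(-25, Pow(f, 2)), Mul(100, f)))
Add(Function('t')(198), Mul(-1, Function('Y')(-89))) = Add(20, Mul(-1, Add(75, Mul(-25, Pow(-89, 2)), Mul(100, -89)))) = Add(20, Mul(-1, Add(75, Mul(-25, 7921), -8900))) = Add(20, Mul(-1, Add(75, -198025, -8900))) = Add(20, Mul(-1, -206850)) = Add(20, 206850) = 206870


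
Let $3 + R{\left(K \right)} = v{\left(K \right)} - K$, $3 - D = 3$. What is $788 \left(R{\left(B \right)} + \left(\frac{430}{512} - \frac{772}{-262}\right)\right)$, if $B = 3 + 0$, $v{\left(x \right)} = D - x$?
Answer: $- \frac{34444071}{8384} \approx -4108.3$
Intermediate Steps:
$D = 0$ ($D = 3 - 3 = 0$)
$v{\left(x \right)} = - x$ ($v{\left(x \right)} = 0 - x = - x$)
$B = 3$
$R{\left(K \right)} = -3 - 2 K$
$788 \left(R{\left(B \right)} + \left(\frac{430}{512} - \frac{772}{-262}\right)\right) = 788 \left(\left(-3 - 6\right) + \left(\frac{430}{512} - \frac{772}{-262}\right)\right) = 788 \left(\left(-3 - 6\right) + \left(430 \cdot \frac{1}{512} - - \frac{386}{131}\right)\right) = 788 \left(-9 + \left(\frac{215}{256} + \frac{386}{131}\right)\right) = 788 \left(-9 + \frac{126981}{33536}\right) = 788 \left(- \frac{174843}{33536}\right) = - \frac{34444071}{8384}$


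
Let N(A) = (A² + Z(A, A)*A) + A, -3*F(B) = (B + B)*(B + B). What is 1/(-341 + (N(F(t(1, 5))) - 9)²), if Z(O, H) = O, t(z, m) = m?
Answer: 81/384877540 ≈ 2.1046e-7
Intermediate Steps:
F(B) = -4*B²/3 (F(B) = -(B + B)*(B + B)/3 = -2*B*2*B/3 = -4*B²/3)
N(A) = A + 2*A² (N(A) = (A² + A*A) + A = (A² + A²) + A = 2*A² + A = A + 2*A²)
1/(-341 + (N(F(t(1, 5))) - 9)²) = 1/(-341 + ((-4/3*5²)*(1 + 2*(-4/3*5²)) - 9)²) = 1/(-341 + ((-4/3*25)*(1 + 2*(-4/3*25)) - 9)²) = 1/(-341 + (-100*(1 + 2*(-100/3))/3 - 9)²) = 1/(-341 + (-100*(1 - 200/3)/3 - 9)²) = 1/(-341 + (-100/3*(-197/3) - 9)²) = 1/(-341 + (19700/9 - 9)²) = 1/(-341 + (19619/9)²) = 1/(-341 + 384905161/81) = 1/(384877540/81) = 81/384877540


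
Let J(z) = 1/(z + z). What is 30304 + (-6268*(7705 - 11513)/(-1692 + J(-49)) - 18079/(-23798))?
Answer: 63919691336231/3946112966 ≈ 16198.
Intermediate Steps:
J(z) = 1/(2*z)
30304 + (-6268*(7705 - 11513)/(-1692 + J(-49)) - 18079/(-23798)) = 30304 + (-6268*(7705 - 11513)/(-1692 + (1/2)/(-49)) - 18079/(-23798)) = 30304 + (-6268*(-3808/(-1692 + (1/2)*(-1/49))) - 18079*(-1/23798)) = 30304 + (-6268*(-3808/(-1692 - 1/98)) + 18079/23798) = 30304 + (-6268/((-165817/98*(-1/3808))) + 18079/23798) = 30304 + (-6268/165817/373184 + 18079/23798) = 30304 + (-6268*373184/165817 + 18079/23798) = 30304 + (-2339117312/165817 + 18079/23798) = 30304 - 55663315985433/3946112966 = 63919691336231/3946112966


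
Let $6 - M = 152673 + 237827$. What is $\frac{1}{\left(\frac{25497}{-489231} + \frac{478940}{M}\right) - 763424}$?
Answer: $- \frac{10613431673}{8102562032012833} \approx -1.3099 \cdot 10^{-6}$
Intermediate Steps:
$M = -390494$ ($M = 6 - \left(152673 + 237827\right) = 6 - 390500 = -390494$)
$\frac{1}{\left(\frac{25497}{-489231} + \frac{478940}{M}\right) - 763424} = \frac{1}{\left(\frac{25497}{-489231} + \frac{478940}{-390494}\right) - 763424} = \frac{1}{\left(25497 \left(- \frac{1}{489231}\right) + 478940 \left(- \frac{1}{390494}\right)\right) - 763424} = \frac{1}{\left(- \frac{2833}{54359} - \frac{239470}{195247}\right) - 763424} = \frac{1}{- \frac{13570484481}{10613431673} - 763424} = \frac{1}{- \frac{8102562032012833}{10613431673}} = - \frac{10613431673}{8102562032012833}$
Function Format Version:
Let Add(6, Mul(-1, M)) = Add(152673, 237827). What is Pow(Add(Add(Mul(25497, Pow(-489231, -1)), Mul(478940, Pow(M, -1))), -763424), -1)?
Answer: Rational(-10613431673, 8102562032012833) ≈ -1.3099e-6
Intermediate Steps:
M = -390494 (M = Add(6, Mul(-1, Add(152673, 237827))) = Add(6, Mul(-1, 390500)) = Add(6, -390500) = -390494)
Pow(Add(Add(Mul(25497, Pow(-489231, -1)), Mul(478940, Pow(M, -1))), -763424), -1) = Pow(Add(Add(Mul(25497, Pow(-489231, -1)), Mul(478940, Pow(-390494, -1))), -763424), -1) = Pow(Add(Add(Mul(25497, Rational(-1, 489231)), Mul(478940, Rational(-1, 390494))), -763424), -1) = Pow(Add(Add(Rational(-2833, 54359), Rational(-239470, 195247)), -763424), -1) = Pow(Add(Rational(-13570484481, 10613431673), -763424), -1) = Pow(Rational(-8102562032012833, 10613431673), -1) = Rational(-10613431673, 8102562032012833)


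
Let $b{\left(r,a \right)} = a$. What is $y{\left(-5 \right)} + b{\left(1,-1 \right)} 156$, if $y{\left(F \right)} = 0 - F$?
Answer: $-151$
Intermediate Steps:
$y{\left(F \right)} = - F$
$y{\left(-5 \right)} + b{\left(1,-1 \right)} 156 = \left(-1\right) \left(-5\right) - 156 = 5 - 156 = -151$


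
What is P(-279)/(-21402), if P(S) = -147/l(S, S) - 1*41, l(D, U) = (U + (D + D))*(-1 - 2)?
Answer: 17183/8956737 ≈ 0.0019184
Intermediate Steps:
l(D, U) = -6*D - 3*U (l(D, U) = (U + 2*D)*(-3) = -6*D - 3*U)
P(S) = -41 + 49/(3*S) (P(S) = -147/(-6*S - 3*S) - 1*41 = -147*(-1/(9*S)) - 41 = -(-49)/(3*S) - 41 = 49/(3*S) - 41 = -41 + 49/(3*S))
P(-279)/(-21402) = (-41 + (49/3)/(-279))/(-21402) = (-41 + (49/3)*(-1/279))*(-1/21402) = (-41 - 49/837)*(-1/21402) = -34366/837*(-1/21402) = 17183/8956737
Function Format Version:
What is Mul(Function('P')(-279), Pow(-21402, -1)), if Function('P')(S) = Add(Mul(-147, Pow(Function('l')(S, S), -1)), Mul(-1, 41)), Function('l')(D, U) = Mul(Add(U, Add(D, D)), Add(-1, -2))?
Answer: Rational(17183, 8956737) ≈ 0.0019184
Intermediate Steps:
Function('l')(D, U) = Add(Mul(-6, D), Mul(-3, U)) (Function('l')(D, U) = Mul(Add(U, Mul(2, D)), -3) = Add(Mul(-6, D), Mul(-3, U)))
Function('P')(S) = Add(-41, Mul(Rational(49, 3), Pow(S, -1))) (Function('P')(S) = Add(Mul(-147, Pow(Add(Mul(-6, S), Mul(-3, S)), -1)), Mul(-1, 41)) = Add(Mul(-147, Pow(Mul(-9, S), -1)), -41) = Add(Mul(-147, Mul(Rational(-1, 9), Pow(S, -1))), -41) = Add(Mul(Rational(49, 3), Pow(S, -1)), -41) = Add(-41, Mul(Rational(49, 3), Pow(S, -1))))
Mul(Function('P')(-279), Pow(-21402, -1)) = Mul(Add(-41, Mul(Rational(49, 3), Pow(-279, -1))), Pow(-21402, -1)) = Mul(Add(-41, Mul(Rational(49, 3), Rational(-1, 279))), Rational(-1, 21402)) = Mul(Add(-41, Rational(-49, 837)), Rational(-1, 21402)) = Mul(Rational(-34366, 837), Rational(-1, 21402)) = Rational(17183, 8956737)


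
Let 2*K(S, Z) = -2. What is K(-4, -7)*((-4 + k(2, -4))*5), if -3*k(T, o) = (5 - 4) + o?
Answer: 15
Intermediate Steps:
k(T, o) = -1/3 - o/3 (k(T, o) = -((5 - 4) + o)/3 = -(1 + o)/3 = -1/3 - o/3)
K(S, Z) = -1 (K(S, Z) = (1/2)*(-2) = -1)
K(-4, -7)*((-4 + k(2, -4))*5) = -(-4 + (-1/3 - 1/3*(-4)))*5 = -(-4 + (-1/3 + 4/3))*5 = -(-4 + 1)*5 = -(-3)*5 = -1*(-15) = 15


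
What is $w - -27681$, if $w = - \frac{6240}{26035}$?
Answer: $\frac{144133719}{5207} \approx 27681.0$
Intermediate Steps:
$w = - \frac{1248}{5207}$ ($w = \left(-6240\right) \frac{1}{26035} = - \frac{1248}{5207} \approx -0.23968$)
$w - -27681 = - \frac{1248}{5207} - -27681 = - \frac{1248}{5207} + 27681 = \frac{144133719}{5207}$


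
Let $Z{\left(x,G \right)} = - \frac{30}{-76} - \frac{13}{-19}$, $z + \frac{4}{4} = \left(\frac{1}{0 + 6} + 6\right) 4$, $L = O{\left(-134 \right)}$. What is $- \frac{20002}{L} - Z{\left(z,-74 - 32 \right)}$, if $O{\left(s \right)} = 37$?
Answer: $- \frac{761593}{1406} \approx -541.67$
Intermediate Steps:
$L = 37$
$z = \frac{71}{3}$ ($z = -1 + \left(\frac{1}{0 + 6} + 6\right) 4 = -1 + \left(\frac{1}{6} + 6\right) 4 = -1 + \frac{37}{6} \cdot 4 = -1 + \frac{74}{3} = \frac{71}{3} \approx 23.667$)
$Z{\left(x,G \right)} = \frac{41}{38}$ ($Z{\left(x,G \right)} = \left(-30\right) \left(- \frac{1}{76}\right) - - \frac{13}{19} = \frac{15}{38} + \frac{13}{19} = \frac{41}{38}$)
$- \frac{20002}{L} - Z{\left(z,-74 - 32 \right)} = - \frac{20002}{37} - \frac{41}{38} = - \frac{761593}{1406}$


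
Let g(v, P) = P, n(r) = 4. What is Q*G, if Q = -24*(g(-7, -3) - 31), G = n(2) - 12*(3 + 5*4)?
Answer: -221952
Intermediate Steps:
G = -272 (G = 4 - 12*(3 + 5*4) = 4 - 12*(3 + 20) = 4 - 12*23 = 4 - 276 = -272)
Q = 816 (Q = -24*(-3 - 31) = -24*(-34) = 816)
Q*G = 816*(-272) = -221952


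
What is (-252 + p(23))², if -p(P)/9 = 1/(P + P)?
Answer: 134583201/2116 ≈ 63603.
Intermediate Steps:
p(P) = -9/(2*P) (p(P) = -9/(P + P) = -9*1/(2*P) = -9/(2*P))
(-252 + p(23))² = (-252 - 9/2/23)² = (-252 - 9/2*1/23)² = (-252 - 9/46)² = (-11601/46)² = 134583201/2116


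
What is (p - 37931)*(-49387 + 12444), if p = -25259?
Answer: 2334428170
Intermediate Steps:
(p - 37931)*(-49387 + 12444) = (-25259 - 37931)*(-49387 + 12444) = -63190*(-36943) = 2334428170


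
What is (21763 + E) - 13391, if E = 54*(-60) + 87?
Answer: 5219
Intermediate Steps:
E = -3153 (E = -3240 + 87 = -3153)
(21763 + E) - 13391 = (21763 - 3153) - 13391 = 18610 - 13391 = 5219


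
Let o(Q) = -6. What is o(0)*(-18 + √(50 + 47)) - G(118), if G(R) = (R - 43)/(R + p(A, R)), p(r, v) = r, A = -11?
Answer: 11481/107 - 6*√97 ≈ 48.206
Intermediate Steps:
G(R) = (-43 + R)/(-11 + R) (G(R) = (R - 43)/(R - 11) = (-43 + R)/(-11 + R))
o(0)*(-18 + √(50 + 47)) - G(118) = -6*(-18 + √(50 + 47)) - (-43 + 118)/(-11 + 118) = -6*(-18 + √97) - 75/107 = (108 - 6*√97) - 75/107 = 11481/107 - 6*√97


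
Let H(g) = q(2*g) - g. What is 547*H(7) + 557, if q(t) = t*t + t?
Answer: 111598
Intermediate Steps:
q(t) = t + t² (q(t) = t² + t = t + t²)
H(g) = -g + 2*g*(1 + 2*g) (H(g) = (2*g)*(1 + 2*g) - g = 2*g*(1 + 2*g) - g = -g + 2*g*(1 + 2*g))
547*H(7) + 557 = 547*(7*(1 + 4*7)) + 557 = 547*(7*(1 + 28)) + 557 = 547*(7*29) + 557 = 547*203 + 557 = 111041 + 557 = 111598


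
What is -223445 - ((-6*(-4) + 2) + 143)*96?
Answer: -239669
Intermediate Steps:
-223445 - ((-6*(-4) + 2) + 143)*96 = -223445 - ((24 + 2) + 143)*96 = -223445 - (26 + 143)*96 = -223445 - 169*96 = -223445 - 1*16224 = -223445 - 16224 = -239669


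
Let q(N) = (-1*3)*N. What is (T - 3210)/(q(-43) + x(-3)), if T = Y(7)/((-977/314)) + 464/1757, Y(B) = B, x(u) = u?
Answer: -918943208/36048369 ≈ -25.492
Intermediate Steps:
q(N) = -3*N
T = -3408558/1716589 (T = 7/((-977/314)) + 464/1757 = 7/((-977*1/314)) + 464*(1/1757) = 7/(-977/314) + 464/1757 = 7*(-314/977) + 464/1757 = -2198/977 + 464/1757 = -3408558/1716589 ≈ -1.9857)
(T - 3210)/(q(-43) + x(-3)) = (-3408558/1716589 - 3210)/(-3*(-43) - 3) = -5513659248/(1716589*(129 - 3)) = -5513659248/1716589/126 = -5513659248/1716589*1/126 = -918943208/36048369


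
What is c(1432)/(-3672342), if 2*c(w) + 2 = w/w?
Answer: 1/7344684 ≈ 1.3615e-7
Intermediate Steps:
c(w) = -½ (c(w) = -1 + (w/w)/2 = -1 + (½)*1 = -1 + ½ = -½)
c(1432)/(-3672342) = -½/(-3672342) = -½*(-1/3672342) = 1/7344684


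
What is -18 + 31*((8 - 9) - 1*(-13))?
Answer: 354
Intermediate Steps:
-18 + 31*((8 - 9) - 1*(-13)) = -18 + 31*(-1 + 13) = -18 + 31*12 = -18 + 372 = 354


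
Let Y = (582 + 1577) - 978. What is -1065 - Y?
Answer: -2246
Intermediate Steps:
Y = 1181 (Y = 2159 - 978 = 1181)
-1065 - Y = -1065 - 1*1181 = -1065 - 1181 = -2246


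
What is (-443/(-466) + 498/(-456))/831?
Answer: -835/4905116 ≈ -0.00017023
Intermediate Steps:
(-443/(-466) + 498/(-456))/831 = (-443*(-1/466) + 498*(-1/456))*(1/831) = (443/466 - 83/76)*(1/831) = -2505/17708*1/831 = -835/4905116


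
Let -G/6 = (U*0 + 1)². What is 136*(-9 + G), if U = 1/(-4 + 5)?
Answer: -2040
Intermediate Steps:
U = 1 (U = 1/1 = 1)
G = -6 (G = -6*(1*0 + 1)² = -6*(0 + 1)² = -6*1² = -6*1 = -6)
136*(-9 + G) = 136*(-9 - 6) = 136*(-15) = -2040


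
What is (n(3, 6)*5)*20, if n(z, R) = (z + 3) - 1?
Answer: 500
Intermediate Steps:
n(z, R) = 2 + z (n(z, R) = (3 + z) - 1 = 2 + z)
(n(3, 6)*5)*20 = ((2 + 3)*5)*20 = (5*5)*20 = 25*20 = 500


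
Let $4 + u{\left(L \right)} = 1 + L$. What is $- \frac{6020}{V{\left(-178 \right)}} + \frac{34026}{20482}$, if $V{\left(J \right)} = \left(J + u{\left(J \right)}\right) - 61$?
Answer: $\frac{491402}{30723} \approx 15.995$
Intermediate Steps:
$u{\left(L \right)} = -3 + L$ ($u{\left(L \right)} = -4 + \left(1 + L\right) = -3 + L$)
$V{\left(J \right)} = -64 + 2 J$ ($V{\left(J \right)} = \left(J + \left(-3 + J\right)\right) - 61 = \left(-3 + 2 J\right) - 61 = -64 + 2 J$)
$- \frac{6020}{V{\left(-178 \right)}} + \frac{34026}{20482} = - \frac{6020}{-64 + 2 \left(-178\right)} + \frac{34026}{20482} = - \frac{6020}{-64 - 356} + 34026 \cdot \frac{1}{20482} = - \frac{6020}{-420} + \frac{17013}{10241} = \left(-6020\right) \left(- \frac{1}{420}\right) + \frac{17013}{10241} = \frac{43}{3} + \frac{17013}{10241} = \frac{491402}{30723}$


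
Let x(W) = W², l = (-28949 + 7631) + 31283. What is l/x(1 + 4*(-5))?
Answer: 9965/361 ≈ 27.604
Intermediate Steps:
l = 9965 (l = -21318 + 31283 = 9965)
l/x(1 + 4*(-5)) = 9965/((1 + 4*(-5))²) = 9965/((1 - 20)²) = 9965/((-19)²) = 9965/361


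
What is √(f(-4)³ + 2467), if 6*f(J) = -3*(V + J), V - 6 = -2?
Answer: √2467 ≈ 49.669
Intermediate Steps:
V = 4 (V = 6 - 2 = 4)
f(J) = -2 - J/2 (f(J) = (-3*(4 + J))/6 = (-12 - 3*J)/6 = -2 - J/2)
√(f(-4)³ + 2467) = √((-2 - ½*(-4))³ + 2467) = √((-2 + 2)³ + 2467) = √(0³ + 2467) = √(0 + 2467) = √2467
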